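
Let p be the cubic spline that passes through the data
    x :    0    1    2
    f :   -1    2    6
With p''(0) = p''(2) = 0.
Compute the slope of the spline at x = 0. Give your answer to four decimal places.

2.7500

Put m_i = p'' at the i-th knot. Here h = (1, 1) and Δ = (3, 4), so the interior equations h_(i-1)·m_(i-1) + 2(h_(i-1)+h_i)·m_i + h_i·m_(i+1) = 6(Δ_i − Δ_(i-1)) read
  1·m_0 + 4·m_1 + 1·m_2 = 6(Δ_1 - Δ_0) = 6
Natural end conditions: m_0 = m_2 = 0.
Solving the tridiagonal system: m_0 = 0, m_1 = 3/2, m_2 = 0.
On [0, 1], p'(x) = b_0 + 2c_0·x + 3d_0·x² with b_0 = Δ_0 - h_0(2m_0 + m_1)/6 = 11/4, c_0 = m_0/2 = 0, d_0 = (m_1 - m_0)/(6h_0) = 1/4. So p'(0) = 11/4.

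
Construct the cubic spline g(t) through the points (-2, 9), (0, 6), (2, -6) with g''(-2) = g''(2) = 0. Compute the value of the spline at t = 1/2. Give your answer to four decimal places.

3.7383

Let M_i = g''(x_i). Step sizes h_i = 2, 2; slopes of the chords Δ_i = (y_(i+1) - y_i)/h_i = -3/2, -6.
  2·M_0 + 8·M_1 + 2·M_2 = 6(Δ_1 - Δ_0) = -27
Natural end conditions: M_0 = M_2 = 0.
Forward elimination and back-substitution give M_0 = 0, M_1 = -27/8, M_2 = 0.
On [0, 2], g(t) = 6 - 15/4·t - 27/16·t² + 9/32·t³.
With t = 1/2: g(1/2) = 957/256.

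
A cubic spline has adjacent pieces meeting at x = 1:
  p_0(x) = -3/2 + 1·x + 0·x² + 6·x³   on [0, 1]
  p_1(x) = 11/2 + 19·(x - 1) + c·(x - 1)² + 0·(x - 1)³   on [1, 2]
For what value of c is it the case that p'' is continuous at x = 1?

p_0''(x) = 0 + 36·x, so p_0''(1) = 36. On the right, p_1''(1) = 2c, so c = 18.

18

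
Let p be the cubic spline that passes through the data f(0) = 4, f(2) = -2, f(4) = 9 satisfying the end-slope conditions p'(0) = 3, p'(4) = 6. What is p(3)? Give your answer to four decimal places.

Put m_i = p'' at the i-th knot. Here h = (2, 2) and Δ = (-3, 11/2), so the interior equations h_(i-1)·m_(i-1) + 2(h_(i-1)+h_i)·m_i + h_i·m_(i+1) = 6(Δ_i − Δ_(i-1)) read
  2·m_0 + 8·m_1 + 2·m_2 = 6(Δ_1 - Δ_0) = 51
Clamped end conditions give two more equations: 2h_0·m_0 + h_0·m_1 = 6(Δ_0 - p'(0)) = -36 and h_1·m_1 + 2h_1·m_2 = 6(p'(4) - Δ_1) = 3.
Forward elimination and back-substitution give m_0 = -117/8, m_1 = 45/4, m_2 = -39/8.
On [2, 4], p(x) = -2 - 3/8·(x - 2) + 45/8·(x - 2)² - 43/32·(x - 2)³.
With (x - 2) = 1: p(3) = 61/32.

1.9063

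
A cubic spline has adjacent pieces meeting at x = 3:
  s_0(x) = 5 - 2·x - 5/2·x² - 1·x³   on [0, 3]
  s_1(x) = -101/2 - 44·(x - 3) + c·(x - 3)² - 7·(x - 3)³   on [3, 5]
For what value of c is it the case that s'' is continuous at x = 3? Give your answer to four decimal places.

s_0''(x) = -5 - 6·x, so s_0''(3) = -23. On the right, s_1''(3) = 2c, so c = -23/2.

-11.5000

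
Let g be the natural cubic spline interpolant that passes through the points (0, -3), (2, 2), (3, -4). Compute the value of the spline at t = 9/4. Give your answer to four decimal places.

With M_i denoting the second derivative at x_i, h_i = 2, 1, and Δ_i = (y_(i+1) − y_i)/h_i = 5/2, -6:
  2·M_0 + 6·M_1 + 1·M_2 = 6(Δ_1 - Δ_0) = -51
Natural end conditions: M_0 = M_2 = 0.
Solving: M_0 = 0, M_1 = -17/2, M_2 = 0.
On [2, 3], g(t) = 2 - 19/6·(t - 2) - 17/4·(t - 2)² + 17/12·(t - 2)³.
With (t - 2) = 1/4: g(9/4) = 247/256.

0.9648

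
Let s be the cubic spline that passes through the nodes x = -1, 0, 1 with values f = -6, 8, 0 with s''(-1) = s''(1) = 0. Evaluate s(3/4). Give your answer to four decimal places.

3.2891

Write M_i for s''(x_i). With h_i = 1, 1 and divided differences Δ_i = 14, -8, the continuity of s' gives the tridiagonal system
  1·M_0 + 4·M_1 + 1·M_2 = 6(Δ_1 - Δ_0) = -132
Natural end conditions: M_0 = M_2 = 0.
Hence M_0 = 0, M_1 = -33, M_2 = 0.
On [0, 1], s(x) = 8 + 3·x - 33/2·x² + 11/2·x³.
With x = 3/4: s(3/4) = 421/128.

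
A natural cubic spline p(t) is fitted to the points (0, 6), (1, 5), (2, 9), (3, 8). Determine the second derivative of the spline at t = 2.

Let σ_i = p''(x_i). Step sizes h_i = 1, 1, 1; slopes of the chords Δ_i = (y_(i+1) - y_i)/h_i = -1, 4, -1.
  1·σ_0 + 4·σ_1 + 1·σ_2 = 6(Δ_1 - Δ_0) = 30
  1·σ_1 + 4·σ_2 + 1·σ_3 = 6(Δ_2 - Δ_1) = -30
Natural end conditions: σ_0 = σ_3 = 0.
Solving the tridiagonal system: σ_0 = 0, σ_1 = 10, σ_2 = -10, σ_3 = 0.

-10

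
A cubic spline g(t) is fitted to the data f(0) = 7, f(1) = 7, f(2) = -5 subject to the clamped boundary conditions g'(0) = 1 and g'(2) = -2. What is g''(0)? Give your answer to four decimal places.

13.5000

With M_i denoting the second derivative at x_i, h_i = 1, 1, and Δ_i = (y_(i+1) − y_i)/h_i = 0, -12:
  1·M_0 + 4·M_1 + 1·M_2 = 6(Δ_1 - Δ_0) = -72
Clamped end conditions give two more equations: 2h_0·M_0 + h_0·M_1 = 6(Δ_0 - g'(0)) = -6 and h_1·M_1 + 2h_1·M_2 = 6(g'(2) - Δ_1) = 60.
Hence M_0 = 27/2, M_1 = -33, M_2 = 93/2.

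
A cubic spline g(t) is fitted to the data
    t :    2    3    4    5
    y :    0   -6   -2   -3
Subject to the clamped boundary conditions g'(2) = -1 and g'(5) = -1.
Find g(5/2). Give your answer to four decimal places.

With M_i denoting the second derivative at x_i, h_i = 1, 1, 1, and Δ_i = (y_(i+1) − y_i)/h_i = -6, 4, -1:
  1·M_0 + 4·M_1 + 1·M_2 = 6(Δ_1 - Δ_0) = 60
  1·M_1 + 4·M_2 + 1·M_3 = 6(Δ_2 - Δ_1) = -30
Clamped end conditions give two more equations: 2h_0·M_0 + h_0·M_1 = 6(Δ_0 - g'(2)) = -30 and h_2·M_2 + 2h_2·M_3 = 6(g'(5) - Δ_2) = 0.
Solving the tridiagonal system: M_0 = -28, M_1 = 26, M_2 = -16, M_3 = 8.
On [2, 3], g(t) = 0 - 1·(t - 2) - 14·(t - 2)² + 9·(t - 2)³.
With (t - 2) = 1/2: g(5/2) = -23/8.

-2.8750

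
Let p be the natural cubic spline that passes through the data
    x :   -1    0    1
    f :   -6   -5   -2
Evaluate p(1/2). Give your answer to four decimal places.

-3.6875

Put m_i = p'' at the i-th knot. Here h = (1, 1) and Δ = (1, 3), so the interior equations h_(i-1)·m_(i-1) + 2(h_(i-1)+h_i)·m_i + h_i·m_(i+1) = 6(Δ_i − Δ_(i-1)) read
  1·m_0 + 4·m_1 + 1·m_2 = 6(Δ_1 - Δ_0) = 12
Natural end conditions: m_0 = m_2 = 0.
Solving the tridiagonal system: m_0 = 0, m_1 = 3, m_2 = 0.
On [0, 1], p(x) = -5 + 2·x + 3/2·x² - 1/2·x³.
With x = 1/2: p(1/2) = -59/16.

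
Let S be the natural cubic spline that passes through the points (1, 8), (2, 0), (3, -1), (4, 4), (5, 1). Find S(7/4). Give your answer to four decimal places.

1.5723

With M_i denoting the second derivative at x_i, h_i = 1, 1, 1, 1, and Δ_i = (y_(i+1) − y_i)/h_i = -8, -1, 5, -3:
  1·M_0 + 4·M_1 + 1·M_2 = 6(Δ_1 - Δ_0) = 42
  1·M_1 + 4·M_2 + 1·M_3 = 6(Δ_2 - Δ_1) = 36
  1·M_2 + 4·M_3 + 1·M_4 = 6(Δ_3 - Δ_2) = -48
Natural end conditions: M_0 = M_4 = 0.
Forward elimination and back-substitution give M_0 = 0, M_1 = 219/28, M_2 = 75/7, M_3 = -411/28, M_4 = 0.
On [1, 2], S(x) = 8 - 521/56·(x - 1) + 0·(x - 1)² + 73/56·(x - 1)³.
With (x - 1) = 3/4: S(7/4) = 805/512.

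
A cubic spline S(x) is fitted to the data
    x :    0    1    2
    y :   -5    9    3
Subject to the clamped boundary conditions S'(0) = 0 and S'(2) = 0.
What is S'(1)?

With σ_i denoting the second derivative at x_i, h_i = 1, 1, and Δ_i = (y_(i+1) − y_i)/h_i = 14, -6:
  1·σ_0 + 4·σ_1 + 1·σ_2 = 6(Δ_1 - Δ_0) = -120
Clamped end conditions give two more equations: 2h_0·σ_0 + h_0·σ_1 = 6(Δ_0 - S'(0)) = 84 and h_1·σ_1 + 2h_1·σ_2 = 6(S'(2) - Δ_1) = 36.
Hence σ_0 = 72, σ_1 = -60, σ_2 = 48.
On [1, 2], S'(x) = b_1 + 2c_1·(x - 1) + 3d_1·(x - 1)² with b_1 = Δ_1 - h_1(2σ_1 + σ_2)/6 = 6, c_1 = σ_1/2 = -30, d_1 = (σ_2 - σ_1)/(6h_1) = 18. So S'(1) = 6.

6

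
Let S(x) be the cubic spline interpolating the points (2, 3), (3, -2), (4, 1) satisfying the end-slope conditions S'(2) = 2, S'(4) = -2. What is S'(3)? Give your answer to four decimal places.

-1.5000

Write σ_i for S''(x_i). With h_i = 1, 1 and divided differences Δ_i = -5, 3, the continuity of S' gives the tridiagonal system
  1·σ_0 + 4·σ_1 + 1·σ_2 = 6(Δ_1 - Δ_0) = 48
Clamped end conditions give two more equations: 2h_0·σ_0 + h_0·σ_1 = 6(Δ_0 - S'(2)) = -42 and h_1·σ_1 + 2h_1·σ_2 = 6(S'(4) - Δ_1) = -30.
Hence σ_0 = -35, σ_1 = 28, σ_2 = -29.
On [3, 4], S'(x) = b_1 + 2c_1·(x - 3) + 3d_1·(x - 3)² with b_1 = Δ_1 - h_1(2σ_1 + σ_2)/6 = -3/2, c_1 = σ_1/2 = 14, d_1 = (σ_2 - σ_1)/(6h_1) = -19/2. So S'(3) = -3/2.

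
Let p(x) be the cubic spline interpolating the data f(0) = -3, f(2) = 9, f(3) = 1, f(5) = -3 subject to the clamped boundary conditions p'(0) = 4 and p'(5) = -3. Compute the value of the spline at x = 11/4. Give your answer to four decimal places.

3.1465

With M_i denoting the second derivative at x_i, h_i = 2, 1, 2, and Δ_i = (y_(i+1) − y_i)/h_i = 6, -8, -2:
  2·M_0 + 6·M_1 + 1·M_2 = 6(Δ_1 - Δ_0) = -84
  1·M_1 + 6·M_2 + 2·M_3 = 6(Δ_2 - Δ_1) = 36
Clamped end conditions give two more equations: 2h_0·M_0 + h_0·M_1 = 6(Δ_0 - p'(0)) = 12 and h_2·M_2 + 2h_2·M_3 = 6(p'(5) - Δ_2) = -6.
Hence M_0 = 211/16, M_1 = -163/8, M_2 = 95/8, M_3 = -119/16.
On [2, 3], p(x) = 9 - 51/16·(x - 2) - 163/16·(x - 2)² + 43/8·(x - 2)³.
With (x - 2) = 3/4: p(11/4) = 1611/512.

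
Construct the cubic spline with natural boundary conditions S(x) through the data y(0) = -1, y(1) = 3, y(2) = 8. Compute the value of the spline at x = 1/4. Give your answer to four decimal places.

With M_i denoting the second derivative at x_i, h_i = 1, 1, and Δ_i = (y_(i+1) − y_i)/h_i = 4, 5:
  1·M_0 + 4·M_1 + 1·M_2 = 6(Δ_1 - Δ_0) = 6
Natural end conditions: M_0 = M_2 = 0.
Solving the tridiagonal system: M_0 = 0, M_1 = 3/2, M_2 = 0.
On [0, 1], S(x) = -1 + 15/4·x + 0·x² + 1/4·x³.
With x = 1/4: S(1/4) = -15/256.

-0.0586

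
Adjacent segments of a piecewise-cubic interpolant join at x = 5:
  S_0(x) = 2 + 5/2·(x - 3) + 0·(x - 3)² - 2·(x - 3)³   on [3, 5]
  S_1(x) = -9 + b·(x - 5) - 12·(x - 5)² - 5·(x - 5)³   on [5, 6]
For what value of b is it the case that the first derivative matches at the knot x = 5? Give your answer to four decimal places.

-21.5000

S_0'(x) = 5/2 + 0·(x - 3) - 6·(x - 3)², so S_0'(5) = -43/2. On the right, S_1'(5) = b, so b = -43/2.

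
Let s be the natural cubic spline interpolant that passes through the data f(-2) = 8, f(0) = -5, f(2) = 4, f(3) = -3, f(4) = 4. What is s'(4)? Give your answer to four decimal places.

With M_i denoting the second derivative at x_i, h_i = 2, 2, 1, 1, and Δ_i = (y_(i+1) − y_i)/h_i = -13/2, 9/2, -7, 7:
  2·M_0 + 8·M_1 + 2·M_2 = 6(Δ_1 - Δ_0) = 66
  2·M_1 + 6·M_2 + 1·M_3 = 6(Δ_2 - Δ_1) = -69
  1·M_2 + 4·M_3 + 1·M_4 = 6(Δ_3 - Δ_2) = 84
Natural end conditions: M_0 = M_4 = 0.
Forward elimination and back-substitution give M_0 = 0, M_1 = 373/28, M_2 = -142/7, M_3 = 365/14, M_4 = 0.
On [3, 4], s'(t) = b_3 + 2c_3·(t - 3) + 3d_3·(t - 3)² with b_3 = Δ_3 - h_3(2M_3 + M_4)/6 = -71/42, c_3 = M_3/2 = 365/28, d_3 = (M_4 - M_3)/(6h_3) = -365/84. So s'(4) = 953/84.

11.3452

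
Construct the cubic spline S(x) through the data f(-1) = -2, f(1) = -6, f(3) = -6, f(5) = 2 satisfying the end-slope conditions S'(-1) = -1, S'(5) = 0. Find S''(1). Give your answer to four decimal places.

0.7333

With σ_i denoting the second derivative at x_i, h_i = 2, 2, 2, and Δ_i = (y_(i+1) − y_i)/h_i = -2, 0, 4:
  2·σ_0 + 8·σ_1 + 2·σ_2 = 6(Δ_1 - Δ_0) = 12
  2·σ_1 + 8·σ_2 + 2·σ_3 = 6(Δ_2 - Δ_1) = 24
Clamped end conditions give two more equations: 2h_0·σ_0 + h_0·σ_1 = 6(Δ_0 - S'(-1)) = -6 and h_2·σ_2 + 2h_2·σ_3 = 6(S'(5) - Δ_2) = -24.
Solving: σ_0 = -28/15, σ_1 = 11/15, σ_2 = 74/15, σ_3 = -127/15.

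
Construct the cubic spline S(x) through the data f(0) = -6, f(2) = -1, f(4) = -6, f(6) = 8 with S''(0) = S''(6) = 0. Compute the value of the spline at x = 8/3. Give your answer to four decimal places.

Let M_i = S''(x_i). Step sizes h_i = 2, 2, 2; slopes of the chords Δ_i = (y_(i+1) - y_i)/h_i = 5/2, -5/2, 7.
  2·M_0 + 8·M_1 + 2·M_2 = 6(Δ_1 - Δ_0) = -30
  2·M_1 + 8·M_2 + 2·M_3 = 6(Δ_2 - Δ_1) = 57
Natural end conditions: M_0 = M_3 = 0.
Hence M_0 = 0, M_1 = -59/10, M_2 = 43/5, M_3 = 0.
On [2, 4], S(x) = -1 - 43/30·(x - 2) - 59/20·(x - 2)² + 29/24·(x - 2)³.
With (x - 2) = 2/3: S(8/3) = -1178/405.

-2.9086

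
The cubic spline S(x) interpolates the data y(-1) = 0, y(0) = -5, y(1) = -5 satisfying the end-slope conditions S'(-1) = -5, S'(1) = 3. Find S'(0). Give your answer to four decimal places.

Write M_i for S''(x_i). With h_i = 1, 1 and divided differences Δ_i = -5, 0, the continuity of S' gives the tridiagonal system
  1·M_0 + 4·M_1 + 1·M_2 = 6(Δ_1 - Δ_0) = 30
Clamped end conditions give two more equations: 2h_0·M_0 + h_0·M_1 = 6(Δ_0 - S'(-1)) = 0 and h_1·M_1 + 2h_1·M_2 = 6(S'(1) - Δ_1) = 18.
Solving the tridiagonal system: M_0 = -7/2, M_1 = 7, M_2 = 11/2.
On [0, 1], S'(x) = b_1 + 2c_1·x + 3d_1·x² with b_1 = Δ_1 - h_1(2M_1 + M_2)/6 = -13/4, c_1 = M_1/2 = 7/2, d_1 = (M_2 - M_1)/(6h_1) = -1/4. So S'(0) = -13/4.

-3.2500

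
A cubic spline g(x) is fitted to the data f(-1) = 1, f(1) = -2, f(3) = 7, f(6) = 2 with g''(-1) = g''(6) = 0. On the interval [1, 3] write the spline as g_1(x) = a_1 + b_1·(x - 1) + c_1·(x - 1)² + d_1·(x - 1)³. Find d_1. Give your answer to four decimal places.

Write m_i for g''(x_i). With h_i = 2, 2, 3 and divided differences Δ_i = -3/2, 9/2, -5/3, the continuity of g' gives the tridiagonal system
  2·m_0 + 8·m_1 + 2·m_2 = 6(Δ_1 - Δ_0) = 36
  2·m_1 + 10·m_2 + 3·m_3 = 6(Δ_2 - Δ_1) = -37
Natural end conditions: m_0 = m_3 = 0.
Forward elimination and back-substitution give m_0 = 0, m_1 = 217/38, m_2 = -92/19, m_3 = 0.
On [1, 3], with g_1(x) = a_1 + b_1·(x - 1) + c_1·(x - 1)² + d_1·(x - 1)³: c_1 = m_1/2 = 217/76, d_1 = (m_2 - m_1)/(6h_1) = -401/456, b_1 = Δ_1 - h_1(2m_1 + m_2)/6 = 263/114.

-0.8794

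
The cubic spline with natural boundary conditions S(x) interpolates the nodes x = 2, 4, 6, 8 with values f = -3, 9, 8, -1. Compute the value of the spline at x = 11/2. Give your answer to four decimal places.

Put M_i = S'' at the i-th knot. Here h = (2, 2, 2) and Δ = (6, -1/2, -9/2), so the interior equations h_(i-1)·M_(i-1) + 2(h_(i-1)+h_i)·M_i + h_i·M_(i+1) = 6(Δ_i − Δ_(i-1)) read
  2·M_0 + 8·M_1 + 2·M_2 = 6(Δ_1 - Δ_0) = -39
  2·M_1 + 8·M_2 + 2·M_3 = 6(Δ_2 - Δ_1) = -24
Natural end conditions: M_0 = M_3 = 0.
Hence M_0 = 0, M_1 = -22/5, M_2 = -19/10, M_3 = 0.
On [4, 6], S(x) = 9 + 46/15·(x - 4) - 11/5·(x - 4)² + 5/24·(x - 4)³.
With (x - 4) = 3/2: S(11/2) = 2993/320.

9.3531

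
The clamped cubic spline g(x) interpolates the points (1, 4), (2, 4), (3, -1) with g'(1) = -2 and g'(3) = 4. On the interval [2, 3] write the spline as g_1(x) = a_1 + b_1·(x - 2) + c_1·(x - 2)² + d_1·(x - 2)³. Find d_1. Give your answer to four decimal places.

9.7500

Put M_i = g'' at the i-th knot. Here h = (1, 1) and Δ = (0, -5), so the interior equations h_(i-1)·M_(i-1) + 2(h_(i-1)+h_i)·M_i + h_i·M_(i+1) = 6(Δ_i − Δ_(i-1)) read
  1·M_0 + 4·M_1 + 1·M_2 = 6(Δ_1 - Δ_0) = -30
Clamped end conditions give two more equations: 2h_0·M_0 + h_0·M_1 = 6(Δ_0 - g'(1)) = 12 and h_1·M_1 + 2h_1·M_2 = 6(g'(3) - Δ_1) = 54.
Hence M_0 = 33/2, M_1 = -21, M_2 = 75/2.
On [2, 3], with g_1(x) = a_1 + b_1·(x - 2) + c_1·(x - 2)² + d_1·(x - 2)³: c_1 = M_1/2 = -21/2, d_1 = (M_2 - M_1)/(6h_1) = 39/4, b_1 = Δ_1 - h_1(2M_1 + M_2)/6 = -17/4.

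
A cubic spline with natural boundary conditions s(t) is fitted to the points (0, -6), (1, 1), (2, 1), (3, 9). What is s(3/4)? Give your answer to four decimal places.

With σ_i denoting the second derivative at x_i, h_i = 1, 1, 1, and Δ_i = (y_(i+1) − y_i)/h_i = 7, 0, 8:
  1·σ_0 + 4·σ_1 + 1·σ_2 = 6(Δ_1 - Δ_0) = -42
  1·σ_1 + 4·σ_2 + 1·σ_3 = 6(Δ_2 - Δ_1) = 48
Natural end conditions: σ_0 = σ_3 = 0.
Forward elimination and back-substitution give σ_0 = 0, σ_1 = -72/5, σ_2 = 78/5, σ_3 = 0.
On [0, 1], s(t) = -6 + 47/5·t + 0·t² - 12/5·t³.
With t = 3/4: s(3/4) = 3/80.

0.0375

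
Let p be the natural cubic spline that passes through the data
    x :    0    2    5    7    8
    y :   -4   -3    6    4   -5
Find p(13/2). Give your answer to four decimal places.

6.3735

Let M_i = p''(x_i). Step sizes h_i = 2, 3, 2, 1; slopes of the chords Δ_i = (y_(i+1) - y_i)/h_i = 1/2, 3, -1, -9.
  2·M_0 + 10·M_1 + 3·M_2 = 6(Δ_1 - Δ_0) = 15
  3·M_1 + 10·M_2 + 2·M_3 = 6(Δ_2 - Δ_1) = -24
  2·M_2 + 6·M_3 + 1·M_4 = 6(Δ_3 - Δ_2) = -48
Natural end conditions: M_0 = M_4 = 0.
Forward elimination and back-substitution give M_0 = 0, M_1 = 492/253, M_2 = -375/253, M_3 = -1899/253, M_4 = 0.
On [5, 7], p(x) = 6 + 630/253·(x - 5) - 375/506·(x - 5)² - 127/253·(x - 5)³.
With (x - 5) = 3/2: p(13/2) = 3225/506.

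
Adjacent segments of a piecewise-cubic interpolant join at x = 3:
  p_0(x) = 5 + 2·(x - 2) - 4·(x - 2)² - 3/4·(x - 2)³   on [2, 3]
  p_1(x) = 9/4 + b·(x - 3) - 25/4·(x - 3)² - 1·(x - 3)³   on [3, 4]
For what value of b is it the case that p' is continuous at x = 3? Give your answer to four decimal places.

p_0'(x) = 2 - 8·(x - 2) - 9/4·(x - 2)², so p_0'(3) = -33/4. On the right, p_1'(3) = b, so b = -33/4.

-8.2500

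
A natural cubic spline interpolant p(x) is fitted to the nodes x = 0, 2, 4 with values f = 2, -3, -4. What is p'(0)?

With M_i denoting the second derivative at x_i, h_i = 2, 2, and Δ_i = (y_(i+1) − y_i)/h_i = -5/2, -1/2:
  2·M_0 + 8·M_1 + 2·M_2 = 6(Δ_1 - Δ_0) = 12
Natural end conditions: M_0 = M_2 = 0.
Hence M_0 = 0, M_1 = 3/2, M_2 = 0.
On [0, 2], p'(x) = b_0 + 2c_0·x + 3d_0·x² with b_0 = Δ_0 - h_0(2M_0 + M_1)/6 = -3, c_0 = M_0/2 = 0, d_0 = (M_1 - M_0)/(6h_0) = 1/8. So p'(0) = -3.

-3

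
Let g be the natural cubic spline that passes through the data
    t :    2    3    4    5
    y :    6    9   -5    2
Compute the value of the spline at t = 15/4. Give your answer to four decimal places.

Write σ_i for g''(x_i). With h_i = 1, 1, 1 and divided differences Δ_i = 3, -14, 7, the continuity of g' gives the tridiagonal system
  1·σ_0 + 4·σ_1 + 1·σ_2 = 6(Δ_1 - Δ_0) = -102
  1·σ_1 + 4·σ_2 + 1·σ_3 = 6(Δ_2 - Δ_1) = 126
Natural end conditions: σ_0 = σ_3 = 0.
Forward elimination and back-substitution give σ_0 = 0, σ_1 = -178/5, σ_2 = 202/5, σ_3 = 0.
On [3, 4], g(t) = 9 - 133/15·(t - 3) - 89/5·(t - 3)² + 38/3·(t - 3)³.
With (t - 3) = 3/4: g(15/4) = -371/160.

-2.3188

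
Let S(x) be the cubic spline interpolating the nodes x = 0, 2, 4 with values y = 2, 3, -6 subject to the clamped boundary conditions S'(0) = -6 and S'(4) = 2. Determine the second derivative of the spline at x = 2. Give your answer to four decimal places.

Let m_i = S''(x_i). Step sizes h_i = 2, 2; slopes of the chords Δ_i = (y_(i+1) - y_i)/h_i = 1/2, -9/2.
  2·m_0 + 8·m_1 + 2·m_2 = 6(Δ_1 - Δ_0) = -30
Clamped end conditions give two more equations: 2h_0·m_0 + h_0·m_1 = 6(Δ_0 - S'(0)) = 39 and h_1·m_1 + 2h_1·m_2 = 6(S'(4) - Δ_1) = 39.
Forward elimination and back-substitution give m_0 = 31/2, m_1 = -23/2, m_2 = 31/2.

-11.5000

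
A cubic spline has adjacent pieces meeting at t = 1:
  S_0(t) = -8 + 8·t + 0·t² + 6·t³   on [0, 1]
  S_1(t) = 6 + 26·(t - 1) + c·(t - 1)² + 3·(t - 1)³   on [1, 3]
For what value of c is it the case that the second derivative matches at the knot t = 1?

S_0''(t) = 0 + 36·t, so S_0''(1) = 36. On the right, S_1''(1) = 2c, so c = 18.

18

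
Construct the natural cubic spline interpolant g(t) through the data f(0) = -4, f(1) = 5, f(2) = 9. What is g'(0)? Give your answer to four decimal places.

10.2500

With M_i denoting the second derivative at x_i, h_i = 1, 1, and Δ_i = (y_(i+1) − y_i)/h_i = 9, 4:
  1·M_0 + 4·M_1 + 1·M_2 = 6(Δ_1 - Δ_0) = -30
Natural end conditions: M_0 = M_2 = 0.
Solving: M_0 = 0, M_1 = -15/2, M_2 = 0.
On [0, 1], g'(t) = b_0 + 2c_0·t + 3d_0·t² with b_0 = Δ_0 - h_0(2M_0 + M_1)/6 = 41/4, c_0 = M_0/2 = 0, d_0 = (M_1 - M_0)/(6h_0) = -5/4. So g'(0) = 41/4.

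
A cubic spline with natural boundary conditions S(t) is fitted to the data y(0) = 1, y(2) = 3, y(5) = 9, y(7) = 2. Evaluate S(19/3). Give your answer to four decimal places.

5.0887

Write M_i for S''(x_i). With h_i = 2, 3, 2 and divided differences Δ_i = 1, 2, -7/2, the continuity of S' gives the tridiagonal system
  2·M_0 + 10·M_1 + 3·M_2 = 6(Δ_1 - Δ_0) = 6
  3·M_1 + 10·M_2 + 2·M_3 = 6(Δ_2 - Δ_1) = -33
Natural end conditions: M_0 = M_3 = 0.
Solving the tridiagonal system: M_0 = 0, M_1 = 159/91, M_2 = -348/91, M_3 = 0.
On [5, 7], S(t) = 9 - 173/182·(t - 5) - 174/91·(t - 5)² + 29/91·(t - 5)³.
With (t - 5) = 4/3: S(19/3) = 12503/2457.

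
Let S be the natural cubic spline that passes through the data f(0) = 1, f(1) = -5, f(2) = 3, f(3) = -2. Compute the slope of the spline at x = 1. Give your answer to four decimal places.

Write m_i for S''(x_i). With h_i = 1, 1, 1 and divided differences Δ_i = -6, 8, -5, the continuity of S' gives the tridiagonal system
  1·m_0 + 4·m_1 + 1·m_2 = 6(Δ_1 - Δ_0) = 84
  1·m_1 + 4·m_2 + 1·m_3 = 6(Δ_2 - Δ_1) = -78
Natural end conditions: m_0 = m_3 = 0.
Hence m_0 = 0, m_1 = 138/5, m_2 = -132/5, m_3 = 0.
On [1, 2], S'(x) = b_1 + 2c_1·(x - 1) + 3d_1·(x - 1)² with b_1 = Δ_1 - h_1(2m_1 + m_2)/6 = 16/5, c_1 = m_1/2 = 69/5, d_1 = (m_2 - m_1)/(6h_1) = -9. So S'(1) = 16/5.

3.2000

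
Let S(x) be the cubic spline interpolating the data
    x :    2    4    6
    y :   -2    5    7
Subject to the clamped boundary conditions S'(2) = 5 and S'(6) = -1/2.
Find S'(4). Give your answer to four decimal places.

2.2500

Write M_i for S''(x_i). With h_i = 2, 2 and divided differences Δ_i = 7/2, 1, the continuity of S' gives the tridiagonal system
  2·M_0 + 8·M_1 + 2·M_2 = 6(Δ_1 - Δ_0) = -15
Clamped end conditions give two more equations: 2h_0·M_0 + h_0·M_1 = 6(Δ_0 - S'(2)) = -9 and h_1·M_1 + 2h_1·M_2 = 6(S'(6) - Δ_1) = -9.
Solving: M_0 = -7/4, M_1 = -1, M_2 = -7/4.
On [4, 6], S'(x) = b_1 + 2c_1·(x - 4) + 3d_1·(x - 4)² with b_1 = Δ_1 - h_1(2M_1 + M_2)/6 = 9/4, c_1 = M_1/2 = -1/2, d_1 = (M_2 - M_1)/(6h_1) = -1/16. So S'(4) = 9/4.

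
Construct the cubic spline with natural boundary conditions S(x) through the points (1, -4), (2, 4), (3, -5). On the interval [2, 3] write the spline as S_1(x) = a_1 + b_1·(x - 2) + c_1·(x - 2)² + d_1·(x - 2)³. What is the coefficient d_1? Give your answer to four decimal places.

Write M_i for S''(x_i). With h_i = 1, 1 and divided differences Δ_i = 8, -9, the continuity of S' gives the tridiagonal system
  1·M_0 + 4·M_1 + 1·M_2 = 6(Δ_1 - Δ_0) = -102
Natural end conditions: M_0 = M_2 = 0.
Solving: M_0 = 0, M_1 = -51/2, M_2 = 0.
On [2, 3], with S_1(x) = a_1 + b_1·(x - 2) + c_1·(x - 2)² + d_1·(x - 2)³: c_1 = M_1/2 = -51/4, d_1 = (M_2 - M_1)/(6h_1) = 17/4, b_1 = Δ_1 - h_1(2M_1 + M_2)/6 = -1/2.

4.2500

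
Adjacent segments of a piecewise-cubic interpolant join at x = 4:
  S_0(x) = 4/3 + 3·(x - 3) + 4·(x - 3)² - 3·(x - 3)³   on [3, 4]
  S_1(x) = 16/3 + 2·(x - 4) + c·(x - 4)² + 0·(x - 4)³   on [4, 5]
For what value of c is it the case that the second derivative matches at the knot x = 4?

-5

S_0''(x) = 8 - 18·(x - 3), so S_0''(4) = -10. On the right, S_1''(4) = 2c, so c = -5.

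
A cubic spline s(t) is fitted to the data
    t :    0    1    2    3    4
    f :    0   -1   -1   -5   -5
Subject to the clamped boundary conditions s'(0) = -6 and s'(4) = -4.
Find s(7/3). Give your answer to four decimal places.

Write M_i for s''(x_i). With h_i = 1, 1, 1, 1 and divided differences Δ_i = -1, 0, -4, 0, the continuity of s' gives the tridiagonal system
  1·M_0 + 4·M_1 + 1·M_2 = 6(Δ_1 - Δ_0) = 6
  1·M_1 + 4·M_2 + 1·M_3 = 6(Δ_2 - Δ_1) = -24
  1·M_2 + 4·M_3 + 1·M_4 = 6(Δ_3 - Δ_2) = 24
Clamped end conditions give two more equations: 2h_0·M_0 + h_0·M_1 = 6(Δ_0 - s'(0)) = 30 and h_3·M_3 + 2h_3·M_4 = 6(s'(4) - Δ_3) = -24.
Solving the tridiagonal system: M_0 = 419/28, M_1 = 1/14, M_2 = -37/4, M_3 = 181/14, M_4 = -517/28.
On [2, 3], s(t) = -1 - 43/14·(t - 2) - 37/8·(t - 2)² + 207/56·(t - 2)³.
With (t - 2) = 1/3: s(7/3) = -605/252.

-2.4008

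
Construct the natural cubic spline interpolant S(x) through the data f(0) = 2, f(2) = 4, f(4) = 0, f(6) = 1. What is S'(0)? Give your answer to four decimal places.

1.9667

With M_i denoting the second derivative at x_i, h_i = 2, 2, 2, and Δ_i = (y_(i+1) − y_i)/h_i = 1, -2, 1/2:
  2·M_0 + 8·M_1 + 2·M_2 = 6(Δ_1 - Δ_0) = -18
  2·M_1 + 8·M_2 + 2·M_3 = 6(Δ_2 - Δ_1) = 15
Natural end conditions: M_0 = M_3 = 0.
Solving the tridiagonal system: M_0 = 0, M_1 = -29/10, M_2 = 13/5, M_3 = 0.
On [0, 2], S'(x) = b_0 + 2c_0·x + 3d_0·x² with b_0 = Δ_0 - h_0(2M_0 + M_1)/6 = 59/30, c_0 = M_0/2 = 0, d_0 = (M_1 - M_0)/(6h_0) = -29/120. So S'(0) = 59/30.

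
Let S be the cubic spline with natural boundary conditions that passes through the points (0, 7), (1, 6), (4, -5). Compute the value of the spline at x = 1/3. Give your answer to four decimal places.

6.7654

With σ_i denoting the second derivative at x_i, h_i = 1, 3, and Δ_i = (y_(i+1) − y_i)/h_i = -1, -11/3:
  1·σ_0 + 8·σ_1 + 3·σ_2 = 6(Δ_1 - Δ_0) = -16
Natural end conditions: σ_0 = σ_2 = 0.
Forward elimination and back-substitution give σ_0 = 0, σ_1 = -2, σ_2 = 0.
On [0, 1], S(x) = 7 - 2/3·x + 0·x² - 1/3·x³.
With x = 1/3: S(1/3) = 548/81.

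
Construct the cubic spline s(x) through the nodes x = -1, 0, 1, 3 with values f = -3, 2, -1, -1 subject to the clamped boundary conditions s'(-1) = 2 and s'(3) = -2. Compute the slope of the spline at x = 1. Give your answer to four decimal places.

Let M_i = s''(x_i). Step sizes h_i = 1, 1, 2; slopes of the chords Δ_i = (y_(i+1) - y_i)/h_i = 5, -3, 0.
  1·M_0 + 4·M_1 + 1·M_2 = 6(Δ_1 - Δ_0) = -48
  1·M_1 + 6·M_2 + 2·M_3 = 6(Δ_2 - Δ_1) = 18
Clamped end conditions give two more equations: 2h_0·M_0 + h_0·M_1 = 6(Δ_0 - s'(-1)) = 18 and h_2·M_2 + 2h_2·M_3 = 6(s'(3) - Δ_2) = -12.
Solving the tridiagonal system: M_0 = 202/11, M_1 = -206/11, M_2 = 94/11, M_3 = -80/11.
On [1, 3], s'(x) = b_2 + 2c_2·(x - 1) + 3d_2·(x - 1)² with b_2 = Δ_2 - h_2(2M_2 + M_3)/6 = -36/11, c_2 = M_2/2 = 47/11, d_2 = (M_3 - M_2)/(6h_2) = -29/22. So s'(1) = -36/11.

-3.2727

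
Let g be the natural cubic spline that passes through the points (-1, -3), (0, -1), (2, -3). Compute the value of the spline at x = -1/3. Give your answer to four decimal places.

-1.4815

With M_i denoting the second derivative at x_i, h_i = 1, 2, and Δ_i = (y_(i+1) − y_i)/h_i = 2, -1:
  1·M_0 + 6·M_1 + 2·M_2 = 6(Δ_1 - Δ_0) = -18
Natural end conditions: M_0 = M_2 = 0.
Hence M_0 = 0, M_1 = -3, M_2 = 0.
On [-1, 0], g(x) = -3 + 5/2·(x + 1) + 0·(x + 1)² - 1/2·(x + 1)³.
With (x + 1) = 2/3: g(-1/3) = -40/27.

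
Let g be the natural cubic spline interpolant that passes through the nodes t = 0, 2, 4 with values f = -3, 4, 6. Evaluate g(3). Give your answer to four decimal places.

5.4688

Let M_i = g''(x_i). Step sizes h_i = 2, 2; slopes of the chords Δ_i = (y_(i+1) - y_i)/h_i = 7/2, 1.
  2·M_0 + 8·M_1 + 2·M_2 = 6(Δ_1 - Δ_0) = -15
Natural end conditions: M_0 = M_2 = 0.
Solving: M_0 = 0, M_1 = -15/8, M_2 = 0.
On [2, 4], g(t) = 4 + 9/4·(t - 2) - 15/16·(t - 2)² + 5/32·(t - 2)³.
With (t - 2) = 1: g(3) = 175/32.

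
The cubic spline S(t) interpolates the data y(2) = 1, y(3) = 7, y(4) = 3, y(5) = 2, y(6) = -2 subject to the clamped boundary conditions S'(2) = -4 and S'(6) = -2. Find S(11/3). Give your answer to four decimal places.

4.9008

Let m_i = S''(x_i). Step sizes h_i = 1, 1, 1, 1; slopes of the chords Δ_i = (y_(i+1) - y_i)/h_i = 6, -4, -1, -4.
  1·m_0 + 4·m_1 + 1·m_2 = 6(Δ_1 - Δ_0) = -60
  1·m_1 + 4·m_2 + 1·m_3 = 6(Δ_2 - Δ_1) = 18
  1·m_2 + 4·m_3 + 1·m_4 = 6(Δ_3 - Δ_2) = -18
Clamped end conditions give two more equations: 2h_0·m_0 + h_0·m_1 = 6(Δ_0 - S'(2)) = 60 and h_3·m_3 + 2h_3·m_4 = 6(S'(6) - Δ_3) = 12.
Solving the tridiagonal system: m_0 = 1259/28, m_1 = -419/14, m_2 = 59/4, m_3 = -155/14, m_4 = 323/28.
On [3, 4], S(t) = 7 + 197/56·(t - 3) - 419/28·(t - 3)² + 417/56·(t - 3)³.
With (t - 3) = 2/3: S(11/3) = 1235/252.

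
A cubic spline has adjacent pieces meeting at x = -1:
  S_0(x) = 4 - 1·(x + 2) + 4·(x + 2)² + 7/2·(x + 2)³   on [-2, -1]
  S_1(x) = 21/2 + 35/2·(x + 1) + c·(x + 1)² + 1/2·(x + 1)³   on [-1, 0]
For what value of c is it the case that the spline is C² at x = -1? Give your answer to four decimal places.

S_0''(x) = 8 + 21·(x + 2), so S_0''(-1) = 29. On the right, S_1''(-1) = 2c, so c = 29/2.

14.5000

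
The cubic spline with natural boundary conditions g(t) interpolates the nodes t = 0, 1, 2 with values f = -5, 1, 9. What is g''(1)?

Write M_i for g''(x_i). With h_i = 1, 1 and divided differences Δ_i = 6, 8, the continuity of g' gives the tridiagonal system
  1·M_0 + 4·M_1 + 1·M_2 = 6(Δ_1 - Δ_0) = 12
Natural end conditions: M_0 = M_2 = 0.
Hence M_0 = 0, M_1 = 3, M_2 = 0.

3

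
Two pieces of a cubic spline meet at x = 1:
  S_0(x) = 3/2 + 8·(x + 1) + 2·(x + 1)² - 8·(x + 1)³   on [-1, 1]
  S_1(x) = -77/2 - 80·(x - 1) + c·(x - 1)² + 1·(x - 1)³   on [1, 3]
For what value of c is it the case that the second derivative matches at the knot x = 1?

S_0''(x) = 4 - 48·(x + 1), so S_0''(1) = -92. On the right, S_1''(1) = 2c, so c = -46.

-46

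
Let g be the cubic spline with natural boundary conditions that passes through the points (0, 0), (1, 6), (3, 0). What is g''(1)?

Put m_i = g'' at the i-th knot. Here h = (1, 2) and Δ = (6, -3), so the interior equations h_(i-1)·m_(i-1) + 2(h_(i-1)+h_i)·m_i + h_i·m_(i+1) = 6(Δ_i − Δ_(i-1)) read
  1·m_0 + 6·m_1 + 2·m_2 = 6(Δ_1 - Δ_0) = -54
Natural end conditions: m_0 = m_2 = 0.
Solving: m_0 = 0, m_1 = -9, m_2 = 0.

-9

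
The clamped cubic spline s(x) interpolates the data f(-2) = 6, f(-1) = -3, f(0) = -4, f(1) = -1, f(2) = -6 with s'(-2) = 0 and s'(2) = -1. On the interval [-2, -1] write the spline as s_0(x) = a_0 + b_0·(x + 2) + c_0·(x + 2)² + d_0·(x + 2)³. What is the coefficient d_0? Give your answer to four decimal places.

Write m_i for s''(x_i). With h_i = 1, 1, 1, 1 and divided differences Δ_i = -9, -1, 3, -5, the continuity of s' gives the tridiagonal system
  1·m_0 + 4·m_1 + 1·m_2 = 6(Δ_1 - Δ_0) = 48
  1·m_1 + 4·m_2 + 1·m_3 = 6(Δ_2 - Δ_1) = 24
  1·m_2 + 4·m_3 + 1·m_4 = 6(Δ_3 - Δ_2) = -48
Clamped end conditions give two more equations: 2h_0·m_0 + h_0·m_1 = 6(Δ_0 - s'(-2)) = -54 and h_3·m_3 + 2h_3·m_4 = 6(s'(2) - Δ_3) = 24.
Solving: m_0 = -1033/28, m_1 = 277/14, m_2 = 23/4, m_3 = -263/14, m_4 = 599/28.
On [-2, -1], with s_0(x) = a_0 + b_0·(x + 2) + c_0·(x + 2)² + d_0·(x + 2)³: c_0 = m_0/2 = -1033/56, d_0 = (m_1 - m_0)/(6h_0) = 529/56, b_0 = Δ_0 - h_0(2m_0 + m_1)/6 = 0.

9.4464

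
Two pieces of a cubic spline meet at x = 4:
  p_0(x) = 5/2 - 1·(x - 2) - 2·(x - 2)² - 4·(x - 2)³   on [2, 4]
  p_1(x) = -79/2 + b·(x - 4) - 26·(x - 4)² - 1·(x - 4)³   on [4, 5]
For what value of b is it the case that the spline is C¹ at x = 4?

p_0'(x) = -1 - 4·(x - 2) - 12·(x - 2)², so p_0'(4) = -57. On the right, p_1'(4) = b, so b = -57.

-57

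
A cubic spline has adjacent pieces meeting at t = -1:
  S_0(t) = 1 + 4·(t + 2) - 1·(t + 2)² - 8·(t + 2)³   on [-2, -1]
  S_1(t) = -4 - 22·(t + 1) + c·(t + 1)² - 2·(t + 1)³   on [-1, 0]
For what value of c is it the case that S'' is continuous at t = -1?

-25

S_0''(t) = -2 - 48·(t + 2), so S_0''(-1) = -50. On the right, S_1''(-1) = 2c, so c = -25.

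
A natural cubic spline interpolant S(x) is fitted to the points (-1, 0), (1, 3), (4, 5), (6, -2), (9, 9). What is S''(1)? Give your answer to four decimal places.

With M_i denoting the second derivative at x_i, h_i = 2, 3, 2, 3, and Δ_i = (y_(i+1) − y_i)/h_i = 3/2, 2/3, -7/2, 11/3:
  2·M_0 + 10·M_1 + 3·M_2 = 6(Δ_1 - Δ_0) = -5
  3·M_1 + 10·M_2 + 2·M_3 = 6(Δ_2 - Δ_1) = -25
  2·M_2 + 10·M_3 + 3·M_4 = 6(Δ_3 - Δ_2) = 43
Natural end conditions: M_0 = M_4 = 0.
Solving: M_0 = 0, M_1 = 88/145, M_2 = -107/29, M_3 = 1461/290, M_4 = 0.

0.6069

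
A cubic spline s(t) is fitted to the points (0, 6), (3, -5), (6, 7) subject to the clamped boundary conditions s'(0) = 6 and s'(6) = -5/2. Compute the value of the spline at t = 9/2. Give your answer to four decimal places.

1.7031

Let σ_i = s''(x_i). Step sizes h_i = 3, 3; slopes of the chords Δ_i = (y_(i+1) - y_i)/h_i = -11/3, 4.
  3·σ_0 + 12·σ_1 + 3·σ_2 = 6(Δ_1 - Δ_0) = 46
Clamped end conditions give two more equations: 2h_0·σ_0 + h_0·σ_1 = 6(Δ_0 - s'(0)) = -58 and h_1·σ_1 + 2h_1·σ_2 = 6(s'(6) - Δ_1) = -39.
Hence σ_0 = -179/12, σ_1 = 21/2, σ_2 = -47/4.
On [3, 6], s(t) = -5 - 5/8·(t - 3) + 21/4·(t - 3)² - 89/72·(t - 3)³.
With (t - 3) = 3/2: s(9/2) = 109/64.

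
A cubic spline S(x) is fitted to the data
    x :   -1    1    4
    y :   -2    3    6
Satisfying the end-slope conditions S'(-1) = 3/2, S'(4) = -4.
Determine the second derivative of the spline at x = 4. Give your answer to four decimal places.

With M_i denoting the second derivative at x_i, h_i = 2, 3, and Δ_i = (y_(i+1) − y_i)/h_i = 5/2, 1:
  2·M_0 + 10·M_1 + 3·M_2 = 6(Δ_1 - Δ_0) = -9
Clamped end conditions give two more equations: 2h_0·M_0 + h_0·M_1 = 6(Δ_0 - S'(-1)) = 6 and h_1·M_1 + 2h_1·M_2 = 6(S'(4) - Δ_1) = -30.
Hence M_0 = 13/10, M_1 = 2/5, M_2 = -26/5.

-5.2000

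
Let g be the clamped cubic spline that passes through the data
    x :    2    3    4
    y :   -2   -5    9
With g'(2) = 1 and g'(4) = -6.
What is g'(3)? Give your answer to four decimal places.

Write m_i for g''(x_i). With h_i = 1, 1 and divided differences Δ_i = -3, 14, the continuity of g' gives the tridiagonal system
  1·m_0 + 4·m_1 + 1·m_2 = 6(Δ_1 - Δ_0) = 102
Clamped end conditions give two more equations: 2h_0·m_0 + h_0·m_1 = 6(Δ_0 - g'(2)) = -24 and h_1·m_1 + 2h_1·m_2 = 6(g'(4) - Δ_1) = -120.
Solving the tridiagonal system: m_0 = -41, m_1 = 58, m_2 = -89.
On [3, 4], g'(x) = b_1 + 2c_1·(x - 3) + 3d_1·(x - 3)² with b_1 = Δ_1 - h_1(2m_1 + m_2)/6 = 19/2, c_1 = m_1/2 = 29, d_1 = (m_2 - m_1)/(6h_1) = -49/2. So g'(3) = 19/2.

9.5000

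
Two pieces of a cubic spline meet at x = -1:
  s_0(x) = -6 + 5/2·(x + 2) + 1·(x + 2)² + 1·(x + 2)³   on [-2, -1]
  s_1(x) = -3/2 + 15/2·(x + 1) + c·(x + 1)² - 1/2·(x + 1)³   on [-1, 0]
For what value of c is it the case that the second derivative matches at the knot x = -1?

s_0''(x) = 2 + 6·(x + 2), so s_0''(-1) = 8. On the right, s_1''(-1) = 2c, so c = 4.

4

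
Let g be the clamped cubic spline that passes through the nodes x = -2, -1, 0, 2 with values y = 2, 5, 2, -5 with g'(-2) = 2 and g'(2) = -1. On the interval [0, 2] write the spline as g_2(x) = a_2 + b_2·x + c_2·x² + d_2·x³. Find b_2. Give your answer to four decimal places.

With σ_i denoting the second derivative at x_i, h_i = 1, 1, 2, and Δ_i = (y_(i+1) − y_i)/h_i = 3, -3, -7/2:
  1·σ_0 + 4·σ_1 + 1·σ_2 = 6(Δ_1 - Δ_0) = -36
  1·σ_1 + 6·σ_2 + 2·σ_3 = 6(Δ_2 - Δ_1) = -3
Clamped end conditions give two more equations: 2h_0·σ_0 + h_0·σ_1 = 6(Δ_0 - g'(-2)) = 6 and h_2·σ_2 + 2h_2·σ_3 = 6(g'(2) - Δ_2) = 15.
Hence σ_0 = 189/22, σ_1 = -123/11, σ_2 = 3/22, σ_3 = 81/22.
On [0, 2], with g_2(x) = a_2 + b_2·x + c_2·x² + d_2·x³: c_2 = σ_2/2 = 3/44, d_2 = (σ_3 - σ_2)/(6h_2) = 13/44, b_2 = Δ_2 - h_2(2σ_2 + σ_3)/6 = -53/11.

-4.8182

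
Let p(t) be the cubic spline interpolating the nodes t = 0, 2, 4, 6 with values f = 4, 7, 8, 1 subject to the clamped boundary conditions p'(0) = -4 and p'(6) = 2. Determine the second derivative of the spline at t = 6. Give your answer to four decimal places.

Let M_i = p''(x_i). Step sizes h_i = 2, 2, 2; slopes of the chords Δ_i = (y_(i+1) - y_i)/h_i = 3/2, 1/2, -7/2.
  2·M_0 + 8·M_1 + 2·M_2 = 6(Δ_1 - Δ_0) = -6
  2·M_1 + 8·M_2 + 2·M_3 = 6(Δ_2 - Δ_1) = -24
Clamped end conditions give two more equations: 2h_0·M_0 + h_0·M_1 = 6(Δ_0 - p'(0)) = 33 and h_2·M_2 + 2h_2·M_3 = 6(p'(6) - Δ_2) = 33.
Hence M_0 = 91/10, M_1 = -17/10, M_2 = -53/10, M_3 = 109/10.

10.9000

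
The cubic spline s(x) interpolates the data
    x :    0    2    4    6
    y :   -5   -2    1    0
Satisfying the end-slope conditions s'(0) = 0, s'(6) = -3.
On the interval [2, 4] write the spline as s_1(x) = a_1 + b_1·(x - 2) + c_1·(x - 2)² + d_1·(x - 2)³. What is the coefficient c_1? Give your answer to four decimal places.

-0.2500

Write σ_i for s''(x_i). With h_i = 2, 2, 2 and divided differences Δ_i = 3/2, 3/2, -1/2, the continuity of s' gives the tridiagonal system
  2·σ_0 + 8·σ_1 + 2·σ_2 = 6(Δ_1 - Δ_0) = 0
  2·σ_1 + 8·σ_2 + 2·σ_3 = 6(Δ_2 - Δ_1) = -12
Clamped end conditions give two more equations: 2h_0·σ_0 + h_0·σ_1 = 6(Δ_0 - s'(0)) = 9 and h_2·σ_2 + 2h_2·σ_3 = 6(s'(6) - Δ_2) = -15.
Hence σ_0 = 5/2, σ_1 = -1/2, σ_2 = -1/2, σ_3 = -7/2.
On [2, 4], with s_1(x) = a_1 + b_1·(x - 2) + c_1·(x - 2)² + d_1·(x - 2)³: c_1 = σ_1/2 = -1/4, d_1 = (σ_2 - σ_1)/(6h_1) = 0, b_1 = Δ_1 - h_1(2σ_1 + σ_2)/6 = 2.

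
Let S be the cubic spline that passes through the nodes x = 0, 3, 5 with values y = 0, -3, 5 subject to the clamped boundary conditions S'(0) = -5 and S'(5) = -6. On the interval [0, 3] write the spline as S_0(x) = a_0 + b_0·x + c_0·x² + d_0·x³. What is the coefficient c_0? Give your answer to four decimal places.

Write m_i for S''(x_i). With h_i = 3, 2 and divided differences Δ_i = -1, 4, the continuity of S' gives the tridiagonal system
  3·m_0 + 10·m_1 + 2·m_2 = 6(Δ_1 - Δ_0) = 30
Clamped end conditions give two more equations: 2h_0·m_0 + h_0·m_1 = 6(Δ_0 - S'(0)) = 24 and h_1·m_1 + 2h_1·m_2 = 6(S'(5) - Δ_1) = -60.
Solving: m_0 = 4/5, m_1 = 32/5, m_2 = -91/5.
On [0, 3], with S_0(x) = a_0 + b_0·x + c_0·x² + d_0·x³: c_0 = m_0/2 = 2/5, d_0 = (m_1 - m_0)/(6h_0) = 14/45, b_0 = Δ_0 - h_0(2m_0 + m_1)/6 = -5.

0.4000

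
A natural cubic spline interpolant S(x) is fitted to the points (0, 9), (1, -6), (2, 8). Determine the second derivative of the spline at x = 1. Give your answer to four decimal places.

Let σ_i = S''(x_i). Step sizes h_i = 1, 1; slopes of the chords Δ_i = (y_(i+1) - y_i)/h_i = -15, 14.
  1·σ_0 + 4·σ_1 + 1·σ_2 = 6(Δ_1 - Δ_0) = 174
Natural end conditions: σ_0 = σ_2 = 0.
Forward elimination and back-substitution give σ_0 = 0, σ_1 = 87/2, σ_2 = 0.

43.5000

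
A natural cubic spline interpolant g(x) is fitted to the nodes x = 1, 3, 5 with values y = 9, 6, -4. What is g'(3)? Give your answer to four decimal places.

-3.2500

Let σ_i = g''(x_i). Step sizes h_i = 2, 2; slopes of the chords Δ_i = (y_(i+1) - y_i)/h_i = -3/2, -5.
  2·σ_0 + 8·σ_1 + 2·σ_2 = 6(Δ_1 - Δ_0) = -21
Natural end conditions: σ_0 = σ_2 = 0.
Solving: σ_0 = 0, σ_1 = -21/8, σ_2 = 0.
On [3, 5], g'(x) = b_1 + 2c_1·(x - 3) + 3d_1·(x - 3)² with b_1 = Δ_1 - h_1(2σ_1 + σ_2)/6 = -13/4, c_1 = σ_1/2 = -21/16, d_1 = (σ_2 - σ_1)/(6h_1) = 7/32. So g'(3) = -13/4.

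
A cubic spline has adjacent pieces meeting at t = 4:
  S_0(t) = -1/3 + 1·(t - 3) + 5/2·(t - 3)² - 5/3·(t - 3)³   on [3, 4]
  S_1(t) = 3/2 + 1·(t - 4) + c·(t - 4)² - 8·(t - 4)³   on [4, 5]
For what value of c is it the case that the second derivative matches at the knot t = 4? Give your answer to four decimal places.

S_0''(t) = 5 - 10·(t - 3), so S_0''(4) = -5. On the right, S_1''(4) = 2c, so c = -5/2.

-2.5000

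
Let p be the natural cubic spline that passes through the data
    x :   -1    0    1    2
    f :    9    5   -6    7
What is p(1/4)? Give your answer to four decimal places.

Put M_i = p'' at the i-th knot. Here h = (1, 1, 1) and Δ = (-4, -11, 13), so the interior equations h_(i-1)·M_(i-1) + 2(h_(i-1)+h_i)·M_i + h_i·M_(i+1) = 6(Δ_i − Δ_(i-1)) read
  1·M_0 + 4·M_1 + 1·M_2 = 6(Δ_1 - Δ_0) = -42
  1·M_1 + 4·M_2 + 1·M_3 = 6(Δ_2 - Δ_1) = 144
Natural end conditions: M_0 = M_3 = 0.
Hence M_0 = 0, M_1 = -104/5, M_2 = 206/5, M_3 = 0.
On [0, 1], p(x) = 5 - 164/15·x - 52/5·x² + 31/3·x³.
With x = 1/4: p(1/4) = 569/320.

1.7781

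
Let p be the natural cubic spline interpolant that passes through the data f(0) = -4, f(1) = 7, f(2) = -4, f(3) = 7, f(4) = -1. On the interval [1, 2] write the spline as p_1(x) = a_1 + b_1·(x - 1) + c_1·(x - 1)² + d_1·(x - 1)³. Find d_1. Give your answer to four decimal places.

17.0179

Let M_i = p''(x_i). Step sizes h_i = 1, 1, 1, 1; slopes of the chords Δ_i = (y_(i+1) - y_i)/h_i = 11, -11, 11, -8.
  1·M_0 + 4·M_1 + 1·M_2 = 6(Δ_1 - Δ_0) = -132
  1·M_1 + 4·M_2 + 1·M_3 = 6(Δ_2 - Δ_1) = 132
  1·M_2 + 4·M_3 + 1·M_4 = 6(Δ_3 - Δ_2) = -114
Natural end conditions: M_0 = M_4 = 0.
Hence M_0 = 0, M_1 = -1311/28, M_2 = 387/7, M_3 = -1185/28, M_4 = 0.
On [1, 2], with p_1(x) = a_1 + b_1·(x - 1) + c_1·(x - 1)² + d_1·(x - 1)³: c_1 = M_1/2 = -1311/56, d_1 = (M_2 - M_1)/(6h_1) = 953/56, b_1 = Δ_1 - h_1(2M_1 + M_2)/6 = -129/28.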